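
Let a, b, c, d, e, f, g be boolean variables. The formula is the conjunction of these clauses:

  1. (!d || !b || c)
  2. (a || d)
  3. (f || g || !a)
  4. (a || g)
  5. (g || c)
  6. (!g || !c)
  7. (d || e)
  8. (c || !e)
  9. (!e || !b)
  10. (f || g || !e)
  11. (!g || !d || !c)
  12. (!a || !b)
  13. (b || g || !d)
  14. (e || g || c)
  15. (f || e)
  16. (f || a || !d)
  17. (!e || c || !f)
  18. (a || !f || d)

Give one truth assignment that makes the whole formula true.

a = False, b = False, c = False, d = True, e = False, f = True, g = True

Check each clause:
  1. (!d || c || !b) — !b is true.
  2. (a || d) — d is true.
  3. (f || !a || g) — f is true.
  4. (a || g) — g is true.
  5. (c || g) — g is true.
  6. (!c || !g) — !c is true.
  7. (e || d) — d is true.
  8. (!e || c) — !e is true.
  9. (!e || !b) — !e is true.
  10. (g || !e || f) — !e is true.
  11. (!c || !d || !g) — !c is true.
  12. (!a || !b) — !a is true.
  13. (b || !d || g) — g is true.
  14. (c || e || g) — g is true.
  15. (f || e) — f is true.
  16. (f || !d || a) — f is true.
  17. (!e || c || !f) — !e is true.
  18. (!f || d || a) — d is true.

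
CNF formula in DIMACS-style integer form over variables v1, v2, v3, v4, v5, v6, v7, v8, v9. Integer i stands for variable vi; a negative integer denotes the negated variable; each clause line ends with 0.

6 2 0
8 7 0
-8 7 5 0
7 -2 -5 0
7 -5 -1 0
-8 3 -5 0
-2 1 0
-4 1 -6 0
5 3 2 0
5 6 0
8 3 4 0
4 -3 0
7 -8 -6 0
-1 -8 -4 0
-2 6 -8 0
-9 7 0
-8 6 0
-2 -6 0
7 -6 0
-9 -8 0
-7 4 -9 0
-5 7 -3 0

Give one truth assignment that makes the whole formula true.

v1=T, v2=F, v3=T, v4=T, v5=T, v6=T, v7=T, v8=F, v9=F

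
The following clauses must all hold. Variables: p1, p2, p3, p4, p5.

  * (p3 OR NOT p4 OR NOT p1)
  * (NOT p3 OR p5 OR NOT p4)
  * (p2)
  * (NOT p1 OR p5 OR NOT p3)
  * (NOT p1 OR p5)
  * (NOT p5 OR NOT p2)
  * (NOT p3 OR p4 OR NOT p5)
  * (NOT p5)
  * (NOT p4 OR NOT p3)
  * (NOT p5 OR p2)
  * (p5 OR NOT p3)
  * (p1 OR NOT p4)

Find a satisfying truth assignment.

p1 = 0, p2 = 1, p3 = 0, p4 = 0, p5 = 0

The clause (p2) is unit: p2 must be True.
Unit propagation: (NOT p5) forces p5 = False.
(NOT p1) is a unit clause, so p1 = False.
(NOT p3) is a unit clause, so p3 = False.
The clause (NOT p4) is unit: p4 must be False.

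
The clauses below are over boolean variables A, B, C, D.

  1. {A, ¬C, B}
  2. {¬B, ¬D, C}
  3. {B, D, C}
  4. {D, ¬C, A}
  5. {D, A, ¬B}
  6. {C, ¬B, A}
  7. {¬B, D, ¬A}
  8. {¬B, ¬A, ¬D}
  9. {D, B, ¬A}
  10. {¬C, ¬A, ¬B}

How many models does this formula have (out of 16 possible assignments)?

4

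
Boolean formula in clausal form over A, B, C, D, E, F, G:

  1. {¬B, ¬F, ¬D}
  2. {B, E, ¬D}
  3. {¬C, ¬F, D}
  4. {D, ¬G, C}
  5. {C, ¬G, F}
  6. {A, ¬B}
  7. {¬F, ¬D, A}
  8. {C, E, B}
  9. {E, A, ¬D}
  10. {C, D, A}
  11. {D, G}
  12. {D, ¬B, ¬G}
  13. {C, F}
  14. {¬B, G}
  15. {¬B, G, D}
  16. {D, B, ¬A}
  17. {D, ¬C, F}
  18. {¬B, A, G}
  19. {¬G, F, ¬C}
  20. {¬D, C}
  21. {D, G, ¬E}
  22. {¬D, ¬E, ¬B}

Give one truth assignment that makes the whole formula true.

A=True, B=False, C=True, D=True, E=True, F=True, G=True

Check each clause:
  1. {¬F, ¬D, ¬B} — ¬B is true.
  2. {B, ¬D, E} — E is true.
  3. {¬F, ¬C, D} — D is true.
  4. {¬G, D, C} — C is true.
  5. {C, ¬G, F} — C is true.
  6. {¬B, A} — A is true.
  7. {¬F, ¬D, A} — A is true.
  8. {B, E, C} — C is true.
  9. {A, E, ¬D} — A is true.
  10. {D, C, A} — A is true.
  11. {G, D} — D is true.
  12. {¬B, D, ¬G} — D is true.
  13. {F, C} — C is true.
  14. {¬B, G} — ¬B is true.
  15. {D, ¬B, G} — D is true.
  16. {¬A, B, D} — D is true.
  17. {¬C, F, D} — D is true.
  18. {G, A, ¬B} — A is true.
  19. {¬G, F, ¬C} — F is true.
  20. {¬D, C} — C is true.
  21. {G, D, ¬E} — D is true.
  22. {¬D, ¬B, ¬E} — ¬B is true.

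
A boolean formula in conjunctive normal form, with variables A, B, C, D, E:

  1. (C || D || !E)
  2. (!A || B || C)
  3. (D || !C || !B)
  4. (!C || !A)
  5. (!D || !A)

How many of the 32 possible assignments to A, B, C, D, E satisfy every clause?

13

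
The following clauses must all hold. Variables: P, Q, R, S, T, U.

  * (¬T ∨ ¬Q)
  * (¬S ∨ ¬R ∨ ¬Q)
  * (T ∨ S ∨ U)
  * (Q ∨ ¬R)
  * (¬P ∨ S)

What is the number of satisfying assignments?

17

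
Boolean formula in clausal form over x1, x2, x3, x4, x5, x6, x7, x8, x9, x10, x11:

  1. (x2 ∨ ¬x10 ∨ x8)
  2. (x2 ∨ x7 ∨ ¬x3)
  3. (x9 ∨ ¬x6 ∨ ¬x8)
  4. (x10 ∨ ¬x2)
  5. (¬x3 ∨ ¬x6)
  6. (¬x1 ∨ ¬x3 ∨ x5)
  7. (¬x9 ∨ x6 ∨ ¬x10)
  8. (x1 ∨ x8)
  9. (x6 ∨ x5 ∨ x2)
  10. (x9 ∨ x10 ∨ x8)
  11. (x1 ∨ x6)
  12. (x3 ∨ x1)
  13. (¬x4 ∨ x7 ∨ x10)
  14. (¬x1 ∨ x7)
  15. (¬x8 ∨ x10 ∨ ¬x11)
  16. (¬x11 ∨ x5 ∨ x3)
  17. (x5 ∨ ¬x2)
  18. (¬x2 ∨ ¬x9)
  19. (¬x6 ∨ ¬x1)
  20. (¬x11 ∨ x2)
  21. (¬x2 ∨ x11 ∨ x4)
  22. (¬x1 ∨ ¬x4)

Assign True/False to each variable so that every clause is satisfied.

Pure literal: x5 appears only positively; assign x5 = True.
x7 occurs only positively in the remaining clauses — set x7 = True.
Try x1 = True.
  then x6 is forced to False.
  then x4 is forced to False.
Set x2 = False and propagate.
  then x11 is forced to False.
Set x8 = True and propagate.
The remaining clauses are satisfied by x3 = False, x9 = False, x10 = False.
Check each clause:
  1. (x8 ∨ x2 ∨ ¬x10) — x8 is true.
  2. (x7 ∨ x2 ∨ ¬x3) — ¬x3 is true.
  3. (x9 ∨ ¬x6 ∨ ¬x8) — ¬x6 is true.
  4. (x10 ∨ ¬x2) — ¬x2 is true.
  5. (¬x6 ∨ ¬x3) — ¬x6 is true.
  6. (¬x1 ∨ ¬x3 ∨ x5) — ¬x3 is true.
  7. (x6 ∨ ¬x10 ∨ ¬x9) — ¬x10 is true.
  8. (x1 ∨ x8) — x8 is true.
  9. (x5 ∨ x6 ∨ x2) — x5 is true.
  10. (x10 ∨ x9 ∨ x8) — x8 is true.
  11. (x1 ∨ x6) — x1 is true.
  12. (x3 ∨ x1) — x1 is true.
  13. (x10 ∨ ¬x4 ∨ x7) — ¬x4 is true.
  14. (¬x1 ∨ x7) — x7 is true.
  15. (¬x8 ∨ x10 ∨ ¬x11) — ¬x11 is true.
  16. (¬x11 ∨ x5 ∨ x3) — x5 is true.
  17. (x5 ∨ ¬x2) — x5 is true.
  18. (¬x9 ∨ ¬x2) — ¬x2 is true.
  19. (¬x6 ∨ ¬x1) — ¬x6 is true.
  20. (x2 ∨ ¬x11) — ¬x11 is true.
  21. (x4 ∨ ¬x2 ∨ x11) — ¬x2 is true.
  22. (¬x1 ∨ ¬x4) — ¬x4 is true.

x1 = True, x2 = False, x3 = False, x4 = False, x5 = True, x6 = False, x7 = True, x8 = True, x9 = False, x10 = False, x11 = False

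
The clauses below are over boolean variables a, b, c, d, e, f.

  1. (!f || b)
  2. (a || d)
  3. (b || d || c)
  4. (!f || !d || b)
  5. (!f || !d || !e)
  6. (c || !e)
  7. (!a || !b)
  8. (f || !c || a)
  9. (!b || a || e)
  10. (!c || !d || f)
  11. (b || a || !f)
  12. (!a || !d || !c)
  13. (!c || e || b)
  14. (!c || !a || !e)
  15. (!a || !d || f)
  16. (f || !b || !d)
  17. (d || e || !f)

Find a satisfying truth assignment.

Set a = False and propagate.
  then d is forced to True.
The remaining clauses are satisfied by b = False, c = False, e = False, f = False.

a=False, b=False, c=False, d=True, e=False, f=False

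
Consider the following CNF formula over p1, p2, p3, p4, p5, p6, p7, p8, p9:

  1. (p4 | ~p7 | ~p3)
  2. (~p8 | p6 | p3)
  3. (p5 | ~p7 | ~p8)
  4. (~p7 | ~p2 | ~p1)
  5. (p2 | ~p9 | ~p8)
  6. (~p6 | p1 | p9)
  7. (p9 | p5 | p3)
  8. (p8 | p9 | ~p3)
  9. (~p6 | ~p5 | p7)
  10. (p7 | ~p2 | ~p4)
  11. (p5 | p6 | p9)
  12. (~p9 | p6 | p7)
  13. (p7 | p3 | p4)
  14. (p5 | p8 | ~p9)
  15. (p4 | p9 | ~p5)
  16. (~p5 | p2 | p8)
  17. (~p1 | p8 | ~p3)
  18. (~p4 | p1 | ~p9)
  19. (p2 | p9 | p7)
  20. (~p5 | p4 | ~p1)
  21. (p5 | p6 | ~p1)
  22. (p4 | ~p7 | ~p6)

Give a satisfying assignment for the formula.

Set p1 = True and propagate.
Branch on p2: take p2 = True.
  then p7 is forced to False.
  then p4 is forced to False.
  then p3 is forced to True.
  then p8 is forced to True.
  then p5 is forced to False.
  then p6 is forced to True.
p9 is now unconstrained; take p9 = False.

p1 = True, p2 = True, p3 = True, p4 = False, p5 = False, p6 = True, p7 = False, p8 = True, p9 = False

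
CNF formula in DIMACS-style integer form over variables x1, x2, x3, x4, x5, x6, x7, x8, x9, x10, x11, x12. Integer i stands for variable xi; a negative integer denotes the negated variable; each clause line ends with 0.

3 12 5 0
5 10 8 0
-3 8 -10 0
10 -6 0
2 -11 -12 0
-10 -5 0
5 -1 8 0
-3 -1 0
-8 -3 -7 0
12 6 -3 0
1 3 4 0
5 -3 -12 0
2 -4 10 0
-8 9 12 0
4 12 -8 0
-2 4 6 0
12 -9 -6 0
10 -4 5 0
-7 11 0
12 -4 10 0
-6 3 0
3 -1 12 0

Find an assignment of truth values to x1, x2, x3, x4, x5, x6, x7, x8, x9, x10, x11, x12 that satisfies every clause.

x1 = True, x2 = False, x3 = False, x4 = False, x5 = True, x6 = False, x7 = False, x8 = True, x9 = True, x10 = False, x11 = False, x12 = True

x7 occurs only negated in the remaining clauses — set x7 = False.
Try x1 = True.
  then x3 is forced to False.
  then x6 is forced to False.
  then x12 is forced to True.
Branch on x2: take x2 = False.
  then x11 is forced to False.
The remaining clauses are satisfied by x4 = False, x5 = True, x8 = True, x9 = True, x10 = False.
Every clause has at least one true literal under this assignment.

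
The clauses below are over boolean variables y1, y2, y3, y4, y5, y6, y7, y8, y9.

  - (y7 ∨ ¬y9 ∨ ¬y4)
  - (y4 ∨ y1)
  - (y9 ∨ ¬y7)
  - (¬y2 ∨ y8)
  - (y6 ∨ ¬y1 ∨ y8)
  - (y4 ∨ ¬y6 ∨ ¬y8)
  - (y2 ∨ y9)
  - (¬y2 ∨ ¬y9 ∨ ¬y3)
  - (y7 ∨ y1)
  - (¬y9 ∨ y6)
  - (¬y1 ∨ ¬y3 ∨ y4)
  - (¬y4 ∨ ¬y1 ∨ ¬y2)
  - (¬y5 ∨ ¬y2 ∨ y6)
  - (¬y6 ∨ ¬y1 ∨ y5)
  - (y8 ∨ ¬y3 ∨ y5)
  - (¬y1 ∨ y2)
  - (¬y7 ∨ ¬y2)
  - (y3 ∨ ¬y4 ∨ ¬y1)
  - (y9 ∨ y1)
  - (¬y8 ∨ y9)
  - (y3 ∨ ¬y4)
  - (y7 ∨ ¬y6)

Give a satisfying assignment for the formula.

Try y1 = False.
  then y4 is forced to True.
  then y7 is forced to True.
  then y9 is forced to True.
  then y6 is forced to True.
  then y2 is forced to False.
  then y3 is forced to True.
Branch on y5: take y5 = True.
y8 is now unconstrained; take y8 = True.

y1=False  y2=False  y3=True  y4=True  y5=True  y6=True  y7=True  y8=True  y9=True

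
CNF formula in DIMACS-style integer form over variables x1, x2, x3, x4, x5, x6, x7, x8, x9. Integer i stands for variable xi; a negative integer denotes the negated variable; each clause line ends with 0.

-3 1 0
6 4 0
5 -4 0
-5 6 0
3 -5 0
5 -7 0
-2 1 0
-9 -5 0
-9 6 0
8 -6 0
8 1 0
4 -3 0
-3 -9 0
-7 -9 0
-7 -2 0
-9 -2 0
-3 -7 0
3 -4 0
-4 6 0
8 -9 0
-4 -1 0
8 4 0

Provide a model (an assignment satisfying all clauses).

x1=False, x2=False, x3=False, x4=False, x5=False, x6=True, x7=False, x8=True, x9=False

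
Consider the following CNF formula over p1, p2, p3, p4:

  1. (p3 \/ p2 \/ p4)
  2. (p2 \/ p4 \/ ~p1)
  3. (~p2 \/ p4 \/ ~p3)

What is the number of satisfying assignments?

11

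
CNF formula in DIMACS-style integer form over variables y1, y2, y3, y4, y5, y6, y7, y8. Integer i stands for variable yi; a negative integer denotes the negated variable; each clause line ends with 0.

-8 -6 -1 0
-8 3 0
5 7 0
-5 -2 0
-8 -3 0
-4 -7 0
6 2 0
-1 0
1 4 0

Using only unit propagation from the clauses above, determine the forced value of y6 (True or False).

(¬y1) stands alone — y1 = False.
From (y4 ∨ y1) and y1 = False: y4 = True.
(¬y7 ∨ ¬y4) with y4 = True leaves only ¬y7, so y7 = False.
(y7 ∨ y5): since y7 = False, the clause reduces to (y5). y5 = True.
(¬y2 ∨ ¬y5): since y5 = True, the clause reduces to (¬y2). y2 = False.
(y6 ∨ y2): since y2 = False, the clause reduces to (y6). y6 = True.

True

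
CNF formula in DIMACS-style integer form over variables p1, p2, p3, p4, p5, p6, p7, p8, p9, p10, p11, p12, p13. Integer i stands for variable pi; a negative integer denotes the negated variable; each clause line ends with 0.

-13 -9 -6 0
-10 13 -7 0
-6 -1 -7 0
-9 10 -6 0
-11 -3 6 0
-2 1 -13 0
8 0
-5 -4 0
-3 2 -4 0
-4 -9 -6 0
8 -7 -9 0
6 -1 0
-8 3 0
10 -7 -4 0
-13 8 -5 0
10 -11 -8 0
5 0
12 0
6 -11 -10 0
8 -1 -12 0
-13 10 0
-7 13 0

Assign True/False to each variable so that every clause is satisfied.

p1=T  p2=F  p3=T  p4=F  p5=T  p6=T  p7=F  p8=T  p9=F  p10=T  p11=T  p12=T  p13=T

Check each clause:
  1. (¬p9 ∨ ¬p13 ∨ ¬p6) — ¬p9 is true.
  2. (¬p7 ∨ ¬p10 ∨ p13) — ¬p7 is true.
  3. (¬p1 ∨ ¬p7 ∨ ¬p6) — ¬p7 is true.
  4. (¬p6 ∨ p10 ∨ ¬p9) — p10 is true.
  5. (¬p3 ∨ p6 ∨ ¬p11) — p6 is true.
  6. (p1 ∨ ¬p13 ∨ ¬p2) — p1 is true.
  7. (p8) — p8 is true.
  8. (¬p4 ∨ ¬p5) — ¬p4 is true.
  9. (¬p4 ∨ p2 ∨ ¬p3) — ¬p4 is true.
  10. (¬p6 ∨ ¬p9 ∨ ¬p4) — ¬p4 is true.
  11. (¬p7 ∨ ¬p9 ∨ p8) — p8 is true.
  12. (p6 ∨ ¬p1) — p6 is true.
  13. (¬p8 ∨ p3) — p3 is true.
  14. (p10 ∨ ¬p7 ∨ ¬p4) — ¬p7 is true.
  15. (¬p5 ∨ p8 ∨ ¬p13) — p8 is true.
  16. (¬p8 ∨ ¬p11 ∨ p10) — p10 is true.
  17. (p5) — p5 is true.
  18. (p12) — p12 is true.
  19. (¬p11 ∨ ¬p10 ∨ p6) — p6 is true.
  20. (p8 ∨ ¬p12 ∨ ¬p1) — p8 is true.
  21. (¬p13 ∨ p10) — p10 is true.
  22. (¬p7 ∨ p13) — ¬p7 is true.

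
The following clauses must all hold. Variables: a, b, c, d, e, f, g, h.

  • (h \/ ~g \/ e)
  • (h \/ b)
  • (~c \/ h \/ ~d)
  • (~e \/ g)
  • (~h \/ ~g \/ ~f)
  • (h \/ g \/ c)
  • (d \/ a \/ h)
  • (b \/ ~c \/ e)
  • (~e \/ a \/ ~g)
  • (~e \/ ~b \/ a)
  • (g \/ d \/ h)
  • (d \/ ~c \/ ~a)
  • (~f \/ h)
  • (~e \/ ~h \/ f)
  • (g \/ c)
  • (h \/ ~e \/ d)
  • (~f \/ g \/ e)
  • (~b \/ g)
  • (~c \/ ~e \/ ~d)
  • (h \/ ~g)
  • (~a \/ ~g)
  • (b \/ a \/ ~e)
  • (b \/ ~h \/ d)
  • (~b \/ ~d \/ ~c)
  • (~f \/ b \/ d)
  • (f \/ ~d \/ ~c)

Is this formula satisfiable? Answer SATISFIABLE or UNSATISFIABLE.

Branch on a: take a = False.
The remaining clauses are satisfied by b = True, c = False, d = False, e = False, f = False, g = True, h = True.
So a = F, b = T, c = F, d = F, e = F, f = F, g = T, h = T is a satisfying assignment.

SATISFIABLE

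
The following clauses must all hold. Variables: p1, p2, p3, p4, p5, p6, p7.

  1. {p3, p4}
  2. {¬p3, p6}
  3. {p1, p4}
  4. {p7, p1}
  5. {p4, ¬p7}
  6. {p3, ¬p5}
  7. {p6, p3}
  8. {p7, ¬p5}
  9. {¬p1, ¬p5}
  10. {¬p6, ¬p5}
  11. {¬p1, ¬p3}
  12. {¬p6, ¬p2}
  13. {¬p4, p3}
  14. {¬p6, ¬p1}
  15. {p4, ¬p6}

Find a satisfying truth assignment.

Pure literal: p2 appears only negated; assign p2 = False.
p5 occurs only negated in the remaining clauses — set p5 = False.
Try p1 = False.
  then p4 is forced to True.
  then p7 is forced to True.
  then p3 is forced to True.
  then p6 is forced to True.
Every clause has at least one true literal under this assignment.

p1 = False  p2 = False  p3 = True  p4 = True  p5 = False  p6 = True  p7 = True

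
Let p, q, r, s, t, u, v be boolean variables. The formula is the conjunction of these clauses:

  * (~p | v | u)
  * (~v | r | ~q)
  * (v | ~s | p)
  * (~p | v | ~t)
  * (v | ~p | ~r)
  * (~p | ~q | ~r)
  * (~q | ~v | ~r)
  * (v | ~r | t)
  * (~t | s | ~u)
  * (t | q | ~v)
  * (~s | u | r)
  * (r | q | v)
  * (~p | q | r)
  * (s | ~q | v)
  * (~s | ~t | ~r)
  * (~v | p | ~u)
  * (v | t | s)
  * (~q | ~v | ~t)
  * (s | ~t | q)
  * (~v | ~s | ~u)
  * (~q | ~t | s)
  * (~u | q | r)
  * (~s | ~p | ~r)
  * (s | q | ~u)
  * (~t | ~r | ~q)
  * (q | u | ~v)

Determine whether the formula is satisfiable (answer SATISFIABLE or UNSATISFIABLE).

SATISFIABLE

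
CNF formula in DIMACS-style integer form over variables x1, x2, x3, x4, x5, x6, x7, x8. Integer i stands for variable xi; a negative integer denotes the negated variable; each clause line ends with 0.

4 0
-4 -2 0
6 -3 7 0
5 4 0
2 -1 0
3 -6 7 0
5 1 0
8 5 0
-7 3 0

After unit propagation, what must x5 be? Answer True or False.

(x4) stands alone — x4 = True.
(~x2 | ~x4) with x4 = True leaves only ~x2, so x2 = False.
From (~x1 | x2) and x2 = False: x1 = False.
(x5 | x1) with x1 = False leaves only x5, so x5 = True.

True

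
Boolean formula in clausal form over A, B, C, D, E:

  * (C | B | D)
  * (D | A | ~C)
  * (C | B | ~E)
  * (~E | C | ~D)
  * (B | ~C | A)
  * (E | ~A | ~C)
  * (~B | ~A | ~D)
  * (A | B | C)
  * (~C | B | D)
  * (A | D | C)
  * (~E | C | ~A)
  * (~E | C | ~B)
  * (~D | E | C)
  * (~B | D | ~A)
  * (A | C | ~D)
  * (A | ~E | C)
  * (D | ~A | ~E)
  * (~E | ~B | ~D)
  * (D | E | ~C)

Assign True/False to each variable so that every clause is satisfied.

A=F  B=T  C=T  D=T  E=F

Branch on A: take A = False.
The remaining clauses are satisfied by B = True, C = True, D = True, E = False.
Check each clause:
  1. (B | D | C) — B is true.
  2. (D | A | ~C) — D is true.
  3. (C | ~E | B) — B is true.
  4. (~D | C | ~E) — C is true.
  5. (~C | A | B) — B is true.
  6. (E | ~C | ~A) — ~A is true.
  7. (~B | ~D | ~A) — ~A is true.
  8. (B | A | C) — B is true.
  9. (D | ~C | B) — B is true.
  10. (D | C | A) — C is true.
  11. (~E | C | ~A) — C is true.
  12. (C | ~B | ~E) — C is true.
  13. (E | C | ~D) — C is true.
  14. (D | ~B | ~A) — D is true.
  15. (A | C | ~D) — C is true.
  16. (A | ~E | C) — C is true.
  17. (~A | D | ~E) — ~E is true.
  18. (~E | ~D | ~B) — ~E is true.
  19. (D | E | ~C) — D is true.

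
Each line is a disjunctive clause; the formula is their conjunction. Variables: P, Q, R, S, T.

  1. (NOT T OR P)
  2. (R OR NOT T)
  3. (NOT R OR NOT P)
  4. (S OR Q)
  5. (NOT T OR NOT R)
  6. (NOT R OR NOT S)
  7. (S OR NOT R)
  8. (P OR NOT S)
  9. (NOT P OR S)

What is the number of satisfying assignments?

3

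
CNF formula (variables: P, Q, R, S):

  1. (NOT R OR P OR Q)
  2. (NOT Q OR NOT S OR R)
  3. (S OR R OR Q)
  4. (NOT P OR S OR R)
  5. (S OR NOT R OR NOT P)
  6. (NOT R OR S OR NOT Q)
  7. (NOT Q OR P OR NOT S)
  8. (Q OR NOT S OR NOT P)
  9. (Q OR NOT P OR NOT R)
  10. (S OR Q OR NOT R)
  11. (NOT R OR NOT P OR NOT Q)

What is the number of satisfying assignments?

2

Satisfying assignments:
  P=F Q=F R=F S=T
  P=F Q=T R=F S=F
Count: 2.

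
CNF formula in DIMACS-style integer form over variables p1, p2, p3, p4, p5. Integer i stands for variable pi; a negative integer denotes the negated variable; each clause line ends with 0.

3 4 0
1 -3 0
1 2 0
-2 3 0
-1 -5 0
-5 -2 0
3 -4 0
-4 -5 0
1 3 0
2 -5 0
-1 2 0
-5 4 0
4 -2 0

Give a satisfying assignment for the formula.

Pure literal: p5 appears only negated; assign p5 = False.
Branch on p1: take p1 = True.
  then p2 is forced to True.
  then p3 is forced to True.
  then p4 is forced to True.
Every clause has at least one true literal under this assignment.

p1=T, p2=T, p3=T, p4=T, p5=F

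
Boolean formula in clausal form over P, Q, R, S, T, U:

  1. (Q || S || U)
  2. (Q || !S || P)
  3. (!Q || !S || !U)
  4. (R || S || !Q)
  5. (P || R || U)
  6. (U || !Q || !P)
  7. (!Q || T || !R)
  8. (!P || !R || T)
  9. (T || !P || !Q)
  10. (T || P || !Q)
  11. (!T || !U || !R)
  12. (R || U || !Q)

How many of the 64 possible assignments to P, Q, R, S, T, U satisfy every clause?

12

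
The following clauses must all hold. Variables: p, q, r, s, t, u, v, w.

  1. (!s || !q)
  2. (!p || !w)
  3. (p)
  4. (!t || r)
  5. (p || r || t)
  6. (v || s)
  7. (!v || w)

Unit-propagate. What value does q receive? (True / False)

False

Unit clause (p) sets p = True.
(!w || !p): since p = True, the clause reduces to (!w). w = False.
From (w || !v) and w = False: v = False.
From (s || v) and v = False: s = True.
(!q || !s): since s = True, the clause reduces to (!q). q = False.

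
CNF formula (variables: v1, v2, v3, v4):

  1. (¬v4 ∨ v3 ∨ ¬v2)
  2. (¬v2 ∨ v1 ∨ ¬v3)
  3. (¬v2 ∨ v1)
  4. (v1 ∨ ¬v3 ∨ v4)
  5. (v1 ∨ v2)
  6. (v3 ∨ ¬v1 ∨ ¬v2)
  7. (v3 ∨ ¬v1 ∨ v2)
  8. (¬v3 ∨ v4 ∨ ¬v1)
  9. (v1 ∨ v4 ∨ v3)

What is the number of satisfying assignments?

The models are:
  v1=1 v2=0 v3=1 v4=1
  v1=1 v2=1 v3=1 v4=1
That's 2 in total.

2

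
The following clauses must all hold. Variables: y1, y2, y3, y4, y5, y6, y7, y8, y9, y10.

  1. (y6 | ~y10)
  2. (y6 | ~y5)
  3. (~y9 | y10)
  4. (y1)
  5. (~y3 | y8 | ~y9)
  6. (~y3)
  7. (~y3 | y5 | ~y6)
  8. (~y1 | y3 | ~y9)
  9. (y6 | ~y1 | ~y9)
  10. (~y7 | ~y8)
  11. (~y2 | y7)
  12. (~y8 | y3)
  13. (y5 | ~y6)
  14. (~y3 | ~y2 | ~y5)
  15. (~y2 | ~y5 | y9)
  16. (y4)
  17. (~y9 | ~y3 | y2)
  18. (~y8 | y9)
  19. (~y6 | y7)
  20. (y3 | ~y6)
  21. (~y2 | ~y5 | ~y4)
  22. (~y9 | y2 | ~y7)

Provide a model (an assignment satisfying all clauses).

(y1) is a unit clause, so y1 = True.
Unit propagation: (~y3) forces y3 = False.
(~y9) is a unit clause, so y9 = False.
(~y8) is a unit clause, so y8 = False.
The clause (y4) is unit: y4 must be True.
The clause (~y6) is unit: y6 must be False.
The clause (~y10) is unit: y10 must be False.
Unit propagation: (~y5) forces y5 = False.
Pure literal: y2 appears only negated; assign y2 = False.
y7 is now unconstrained; take y7 = False.

y1=T, y2=F, y3=F, y4=T, y5=F, y6=F, y7=F, y8=F, y9=F, y10=F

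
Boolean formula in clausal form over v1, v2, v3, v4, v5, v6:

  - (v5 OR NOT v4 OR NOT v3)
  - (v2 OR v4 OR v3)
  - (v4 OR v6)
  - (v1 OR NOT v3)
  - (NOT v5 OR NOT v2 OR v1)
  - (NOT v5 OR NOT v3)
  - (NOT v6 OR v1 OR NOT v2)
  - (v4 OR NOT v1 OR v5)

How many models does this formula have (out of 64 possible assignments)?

Split on v1, then v3.
  v1=T, v3=T: a clause becomes empty — 0.
  v1=T, v3=F: 9 of the 16 assignments to (v2,v4,v5,v6) work.
  v1=F, v3=T: a clause becomes empty — 0.
  v1=F, v3=F: 5 of the 16 assignments to (v2,v4,v5,v6) work.
Total: 0 + 9 + 0 + 5 = 14.

14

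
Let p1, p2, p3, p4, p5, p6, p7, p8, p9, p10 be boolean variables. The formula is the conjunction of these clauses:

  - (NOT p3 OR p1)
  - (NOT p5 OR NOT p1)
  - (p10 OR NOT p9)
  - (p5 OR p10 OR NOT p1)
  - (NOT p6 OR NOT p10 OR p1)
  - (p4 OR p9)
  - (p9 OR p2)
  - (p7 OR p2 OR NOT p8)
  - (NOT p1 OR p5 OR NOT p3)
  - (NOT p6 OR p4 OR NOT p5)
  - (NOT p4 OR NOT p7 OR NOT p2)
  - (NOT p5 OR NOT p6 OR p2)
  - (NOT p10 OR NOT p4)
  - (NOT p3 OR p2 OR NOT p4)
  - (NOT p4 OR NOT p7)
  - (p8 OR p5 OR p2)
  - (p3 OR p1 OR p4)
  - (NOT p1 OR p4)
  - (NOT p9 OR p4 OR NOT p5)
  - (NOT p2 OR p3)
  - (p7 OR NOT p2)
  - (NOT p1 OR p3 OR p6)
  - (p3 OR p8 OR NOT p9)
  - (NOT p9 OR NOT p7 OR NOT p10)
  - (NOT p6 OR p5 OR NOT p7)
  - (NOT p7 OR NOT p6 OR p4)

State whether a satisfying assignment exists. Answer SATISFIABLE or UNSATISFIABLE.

p4 = True:
  propagation gives p10=False, p9=False, p2=True, p7=False; an empty clause results — contradiction.
p4 = False:
  propagation gives p9=True, p10=True, p1=False, p3=False; an empty clause results — contradiction.
Every branch closes, so no satisfying assignment exists.

UNSATISFIABLE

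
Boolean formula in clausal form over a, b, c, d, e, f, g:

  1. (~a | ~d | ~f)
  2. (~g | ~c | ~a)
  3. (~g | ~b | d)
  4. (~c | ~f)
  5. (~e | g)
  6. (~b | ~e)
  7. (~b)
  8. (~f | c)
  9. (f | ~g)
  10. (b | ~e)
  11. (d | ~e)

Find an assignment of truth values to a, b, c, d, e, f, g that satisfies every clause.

a = True, b = False, c = True, d = True, e = False, f = False, g = False

(~b) is a unit clause, so b = False.
The clause (~e) is unit: e must be False.
Pure literal: g appears only negated; assign g = False.
Try a = True.
For the remaining variables, c = True, d = True, f = False works.
Every clause has at least one true literal under this assignment.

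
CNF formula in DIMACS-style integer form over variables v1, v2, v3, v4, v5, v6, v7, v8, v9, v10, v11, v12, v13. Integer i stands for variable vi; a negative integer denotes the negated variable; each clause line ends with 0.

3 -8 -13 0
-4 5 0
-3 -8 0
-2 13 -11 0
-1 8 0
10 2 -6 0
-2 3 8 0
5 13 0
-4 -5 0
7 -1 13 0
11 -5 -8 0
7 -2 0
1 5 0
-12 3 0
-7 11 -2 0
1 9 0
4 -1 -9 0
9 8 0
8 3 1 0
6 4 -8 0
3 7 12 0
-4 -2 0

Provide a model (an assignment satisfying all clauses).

v1 = 0, v2 = 1, v3 = 1, v4 = 0, v5 = 1, v6 = 1, v7 = 1, v8 = 0, v9 = 1, v10 = 1, v11 = 1, v12 = 0, v13 = 1

v10 occurs only positively in the remaining clauses — set v10 = True.
Try v1 = False.
  then v5 is forced to True.
  then v4 is forced to False.
  then v9 is forced to True.
Try v2 = True.
  then v7 is forced to True.
  then v11 is forced to True.
  then v13 is forced to True.
Branch on v3: take v3 = True.
  then v8 is forced to False.
v6, v12 are now unconstrained; take v6 = True, v12 = False.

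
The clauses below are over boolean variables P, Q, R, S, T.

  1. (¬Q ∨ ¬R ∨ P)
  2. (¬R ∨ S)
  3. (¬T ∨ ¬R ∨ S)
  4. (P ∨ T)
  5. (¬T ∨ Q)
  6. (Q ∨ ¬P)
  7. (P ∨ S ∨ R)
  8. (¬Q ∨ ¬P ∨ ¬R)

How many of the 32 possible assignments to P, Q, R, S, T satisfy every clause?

5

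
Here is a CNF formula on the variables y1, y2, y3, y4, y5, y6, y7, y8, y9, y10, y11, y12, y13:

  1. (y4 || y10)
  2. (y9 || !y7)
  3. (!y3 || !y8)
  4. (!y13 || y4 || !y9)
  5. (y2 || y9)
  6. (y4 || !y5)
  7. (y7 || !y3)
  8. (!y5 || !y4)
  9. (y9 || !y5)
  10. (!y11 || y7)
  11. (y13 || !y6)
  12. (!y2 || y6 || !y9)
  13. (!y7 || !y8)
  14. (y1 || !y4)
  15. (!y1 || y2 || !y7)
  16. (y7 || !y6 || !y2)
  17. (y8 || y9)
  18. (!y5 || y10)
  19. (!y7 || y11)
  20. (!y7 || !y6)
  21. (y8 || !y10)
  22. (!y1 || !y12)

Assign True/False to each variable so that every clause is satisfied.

y1=True, y2=False, y3=False, y4=True, y5=False, y6=False, y7=False, y8=True, y9=True, y10=False, y11=False, y12=False, y13=False

Check each clause:
  1. (y10 || y4) — y4 is true.
  2. (y9 || !y7) — !y7 is true.
  3. (!y3 || !y8) — !y3 is true.
  4. (y4 || !y9 || !y13) — !y13 is true.
  5. (y9 || y2) — y9 is true.
  6. (!y5 || y4) — !y5 is true.
  7. (!y3 || y7) — !y3 is true.
  8. (!y5 || !y4) — !y5 is true.
  9. (y9 || !y5) — y9 is true.
  10. (y7 || !y11) — !y11 is true.
  11. (y13 || !y6) — !y6 is true.
  12. (!y9 || y6 || !y2) — !y2 is true.
  13. (!y8 || !y7) — !y7 is true.
  14. (y1 || !y4) — y1 is true.
  15. (!y7 || y2 || !y1) — !y7 is true.
  16. (!y6 || !y2 || y7) — !y6 is true.
  17. (y9 || y8) — y8 is true.
  18. (y10 || !y5) — !y5 is true.
  19. (!y7 || y11) — !y7 is true.
  20. (!y7 || !y6) — !y7 is true.
  21. (y8 || !y10) — y8 is true.
  22. (!y1 || !y12) — !y12 is true.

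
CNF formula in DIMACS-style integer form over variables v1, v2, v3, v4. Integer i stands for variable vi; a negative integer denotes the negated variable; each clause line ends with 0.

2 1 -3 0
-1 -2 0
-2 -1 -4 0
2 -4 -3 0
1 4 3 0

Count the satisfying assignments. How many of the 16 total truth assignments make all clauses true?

7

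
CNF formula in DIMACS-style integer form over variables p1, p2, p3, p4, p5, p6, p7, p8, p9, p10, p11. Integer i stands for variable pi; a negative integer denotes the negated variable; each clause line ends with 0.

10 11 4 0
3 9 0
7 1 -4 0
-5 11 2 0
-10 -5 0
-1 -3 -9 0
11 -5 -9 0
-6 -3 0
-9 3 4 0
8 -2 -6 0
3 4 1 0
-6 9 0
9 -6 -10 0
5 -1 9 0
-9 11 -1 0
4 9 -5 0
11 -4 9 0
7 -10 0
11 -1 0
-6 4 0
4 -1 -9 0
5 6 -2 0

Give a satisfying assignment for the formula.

p1=T, p2=T, p3=F, p4=T, p5=T, p6=T, p7=T, p8=T, p9=T, p10=F, p11=T

Check each clause:
  1. (p11 OR p4 OR p10) — p11 is true.
  2. (p3 OR p9) — p9 is true.
  3. (p1 OR p7 OR NOT p4) — p1 is true.
  4. (p2 OR p11 OR NOT p5) — p11 is true.
  5. (NOT p5 OR NOT p10) — NOT p10 is true.
  6. (NOT p3 OR NOT p9 OR NOT p1) — NOT p3 is true.
  7. (NOT p9 OR NOT p5 OR p11) — p11 is true.
  8. (NOT p6 OR NOT p3) — NOT p3 is true.
  9. (p3 OR NOT p9 OR p4) — p4 is true.
  10. (NOT p2 OR NOT p6 OR p8) — p8 is true.
  11. (p1 OR p4 OR p3) — p1 is true.
  12. (p9 OR NOT p6) — p9 is true.
  13. (NOT p10 OR NOT p6 OR p9) — p9 is true.
  14. (NOT p1 OR p9 OR p5) — p9 is true.
  15. (NOT p1 OR p11 OR NOT p9) — p11 is true.
  16. (NOT p5 OR p9 OR p4) — p9 is true.
  17. (NOT p4 OR p11 OR p9) — p9 is true.
  18. (NOT p10 OR p7) — NOT p10 is true.
  19. (p11 OR NOT p1) — p11 is true.
  20. (NOT p6 OR p4) — p4 is true.
  21. (p4 OR NOT p1 OR NOT p9) — p4 is true.
  22. (p5 OR NOT p2 OR p6) — p5 is true.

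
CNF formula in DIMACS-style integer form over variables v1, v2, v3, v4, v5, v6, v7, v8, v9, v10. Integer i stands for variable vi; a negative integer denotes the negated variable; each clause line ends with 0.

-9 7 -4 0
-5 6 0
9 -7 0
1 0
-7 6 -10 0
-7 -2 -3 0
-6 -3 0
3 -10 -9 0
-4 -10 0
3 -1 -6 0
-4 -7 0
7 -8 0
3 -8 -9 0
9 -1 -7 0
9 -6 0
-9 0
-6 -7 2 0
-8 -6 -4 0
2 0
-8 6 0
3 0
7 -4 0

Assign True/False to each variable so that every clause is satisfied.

v1=T  v2=T  v3=T  v4=F  v5=F  v6=F  v7=F  v8=F  v9=F  v10=T

Check each clause:
  1. (!v9 || v7 || !v4) — !v9 is true.
  2. (!v5 || v6) — !v5 is true.
  3. (v9 || !v7) — !v7 is true.
  4. (v1) — v1 is true.
  5. (!v10 || !v7 || v6) — !v7 is true.
  6. (!v7 || !v3 || !v2) — !v7 is true.
  7. (!v3 || !v6) — !v6 is true.
  8. (!v10 || !v9 || v3) — v3 is true.
  9. (!v4 || !v10) — !v4 is true.
  10. (!v6 || !v1 || v3) — !v6 is true.
  11. (!v7 || !v4) — !v7 is true.
  12. (v7 || !v8) — !v8 is true.
  13. (v3 || !v9 || !v8) — !v8 is true.
  14. (!v1 || v9 || !v7) — !v7 is true.
  15. (v9 || !v6) — !v6 is true.
  16. (!v9) — !v9 is true.
  17. (!v7 || v2 || !v6) — !v7 is true.
  18. (!v8 || !v6 || !v4) — !v8 is true.
  19. (v2) — v2 is true.
  20. (!v8 || v6) — !v8 is true.
  21. (v3) — v3 is true.
  22. (v7 || !v4) — !v4 is true.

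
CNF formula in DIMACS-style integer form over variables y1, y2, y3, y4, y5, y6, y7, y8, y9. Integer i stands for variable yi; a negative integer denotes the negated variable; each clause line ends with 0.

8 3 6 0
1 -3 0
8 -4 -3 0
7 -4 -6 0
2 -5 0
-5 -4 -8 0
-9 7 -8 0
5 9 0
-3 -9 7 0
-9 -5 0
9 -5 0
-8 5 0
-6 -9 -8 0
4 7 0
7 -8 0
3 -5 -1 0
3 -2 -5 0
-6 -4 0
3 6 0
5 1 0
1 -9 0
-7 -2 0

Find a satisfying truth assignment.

y1=True  y2=False  y3=True  y4=False  y5=False  y6=True  y7=True  y8=False  y9=True

Check each clause:
  1. (y6 OR y3 OR y8) — y3 is true.
  2. (y1 OR NOT y3) — y1 is true.
  3. (NOT y3 OR y8 OR NOT y4) — NOT y4 is true.
  4. (NOT y4 OR NOT y6 OR y7) — NOT y4 is true.
  5. (y2 OR NOT y5) — NOT y5 is true.
  6. (NOT y4 OR NOT y8 OR NOT y5) — NOT y8 is true.
  7. (NOT y9 OR NOT y8 OR y7) — NOT y8 is true.
  8. (y5 OR y9) — y9 is true.
  9. (NOT y3 OR y7 OR NOT y9) — y7 is true.
  10. (NOT y9 OR NOT y5) — NOT y5 is true.
  11. (y9 OR NOT y5) — y9 is true.
  12. (y5 OR NOT y8) — NOT y8 is true.
  13. (NOT y9 OR NOT y6 OR NOT y8) — NOT y8 is true.
  14. (y4 OR y7) — y7 is true.
  15. (NOT y8 OR y7) — NOT y8 is true.
  16. (NOT y1 OR NOT y5 OR y3) — y3 is true.
  17. (NOT y2 OR y3 OR NOT y5) — y3 is true.
  18. (NOT y4 OR NOT y6) — NOT y4 is true.
  19. (y6 OR y3) — y3 is true.
  20. (y1 OR y5) — y1 is true.
  21. (y1 OR NOT y9) — y1 is true.
  22. (NOT y7 OR NOT y2) — NOT y2 is true.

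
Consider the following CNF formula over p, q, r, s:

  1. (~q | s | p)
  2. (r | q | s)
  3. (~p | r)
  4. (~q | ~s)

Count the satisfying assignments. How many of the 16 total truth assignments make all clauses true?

Satisfying assignments:
  p=F q=F r=F s=T
  p=F q=F r=T s=F
  p=F q=F r=T s=T
  p=T q=F r=T s=F
  p=T q=F r=T s=T
  p=T q=T r=T s=F
Count: 6.

6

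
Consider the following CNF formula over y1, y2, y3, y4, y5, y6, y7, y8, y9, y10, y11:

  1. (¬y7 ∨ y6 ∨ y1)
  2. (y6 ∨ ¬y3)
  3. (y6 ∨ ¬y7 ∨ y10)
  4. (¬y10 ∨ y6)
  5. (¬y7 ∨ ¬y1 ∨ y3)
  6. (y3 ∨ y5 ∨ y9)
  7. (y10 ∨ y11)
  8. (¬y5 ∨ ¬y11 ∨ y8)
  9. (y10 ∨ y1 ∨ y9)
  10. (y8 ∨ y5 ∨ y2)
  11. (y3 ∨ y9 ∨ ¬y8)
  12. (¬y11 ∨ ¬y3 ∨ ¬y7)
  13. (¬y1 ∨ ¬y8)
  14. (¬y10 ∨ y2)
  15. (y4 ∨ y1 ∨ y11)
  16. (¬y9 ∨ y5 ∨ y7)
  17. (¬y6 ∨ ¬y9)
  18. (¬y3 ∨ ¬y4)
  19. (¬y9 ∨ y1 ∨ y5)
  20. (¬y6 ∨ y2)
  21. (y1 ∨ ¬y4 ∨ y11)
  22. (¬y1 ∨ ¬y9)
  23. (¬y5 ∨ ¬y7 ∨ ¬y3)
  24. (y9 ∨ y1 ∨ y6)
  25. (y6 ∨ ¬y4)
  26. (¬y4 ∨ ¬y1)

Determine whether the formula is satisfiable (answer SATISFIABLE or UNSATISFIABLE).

SATISFIABLE

y2 occurs only positively in the remaining clauses — set y2 = True.
Try y1 = False.
The remaining clauses are satisfied by y3 = True, y4 = False, y5 = False, y6 = True, y7 = False, y8 = False, y9 = False, y10 = True, y11 = True.
So y1 = False, y2 = True, y3 = True, y4 = False, y5 = False, y6 = True, y7 = False, y8 = False, y9 = False, y10 = True, y11 = True is a satisfying assignment.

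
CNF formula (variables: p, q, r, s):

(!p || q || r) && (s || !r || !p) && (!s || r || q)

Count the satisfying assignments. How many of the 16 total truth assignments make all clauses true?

Case analysis on r and p:
  r=1, p=1: remaining (q,s) ∈ {(0,1); (1,1)} — 2.
  r=1, p=0: remaining (q,s) ∈ {(0,0); (0,1); (1,0); (1,1)} — 4.
  r=0, p=1: remaining (q,s) ∈ {(1,0); (1,1)} — 2.
  r=0, p=0: remaining (q,s) ∈ {(0,0); (1,0); (1,1)} — 3.
Total: 2 + 4 + 2 + 3 = 11.

11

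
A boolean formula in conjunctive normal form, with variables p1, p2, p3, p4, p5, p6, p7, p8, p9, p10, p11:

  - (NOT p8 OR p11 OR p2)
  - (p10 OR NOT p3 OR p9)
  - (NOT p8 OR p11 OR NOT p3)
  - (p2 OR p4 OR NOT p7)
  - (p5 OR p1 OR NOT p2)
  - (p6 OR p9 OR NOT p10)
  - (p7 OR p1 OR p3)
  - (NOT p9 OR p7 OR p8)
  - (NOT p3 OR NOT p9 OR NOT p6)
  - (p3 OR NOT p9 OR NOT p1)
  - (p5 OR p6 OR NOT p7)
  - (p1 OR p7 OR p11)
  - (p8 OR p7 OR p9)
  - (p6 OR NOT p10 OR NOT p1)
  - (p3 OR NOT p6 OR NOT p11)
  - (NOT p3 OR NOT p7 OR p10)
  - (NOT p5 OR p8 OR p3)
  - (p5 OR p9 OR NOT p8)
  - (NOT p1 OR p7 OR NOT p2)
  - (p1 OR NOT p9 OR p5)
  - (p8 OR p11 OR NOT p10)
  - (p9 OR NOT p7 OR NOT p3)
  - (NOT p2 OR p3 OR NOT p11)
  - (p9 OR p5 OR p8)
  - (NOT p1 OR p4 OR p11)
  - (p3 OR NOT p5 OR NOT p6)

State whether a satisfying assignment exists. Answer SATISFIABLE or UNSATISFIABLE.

Try p1 = True.
Branch on p2: take p2 = False.
For the remaining variables, p3 = True, p4 = False, p5 = False, p6 = False, p7 = False, p8 = True, p9 = True, p10 = False, p11 = True works.
So p1 = T, p2 = F, p3 = T, p4 = F, p5 = F, p6 = F, p7 = F, p8 = T, p9 = T, p10 = F, p11 = T is a satisfying assignment.

SATISFIABLE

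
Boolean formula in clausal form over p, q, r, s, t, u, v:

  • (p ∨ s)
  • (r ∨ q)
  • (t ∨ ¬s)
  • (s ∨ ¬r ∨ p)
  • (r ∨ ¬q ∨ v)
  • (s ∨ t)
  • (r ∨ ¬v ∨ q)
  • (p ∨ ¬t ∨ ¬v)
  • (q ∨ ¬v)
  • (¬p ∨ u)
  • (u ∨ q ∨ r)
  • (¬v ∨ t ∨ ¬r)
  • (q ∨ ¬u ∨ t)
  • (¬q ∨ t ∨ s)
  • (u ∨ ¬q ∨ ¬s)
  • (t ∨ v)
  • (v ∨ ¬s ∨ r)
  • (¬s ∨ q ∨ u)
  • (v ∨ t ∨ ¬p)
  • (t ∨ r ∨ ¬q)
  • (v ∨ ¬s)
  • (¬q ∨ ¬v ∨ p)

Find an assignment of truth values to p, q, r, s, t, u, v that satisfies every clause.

Set p = True and propagate.
  then u is forced to True.
Set q = False and propagate.
  then r is forced to True.
  then v is forced to False.
  then t is forced to True.
  then s is forced to False.

p=1, q=0, r=1, s=0, t=1, u=1, v=0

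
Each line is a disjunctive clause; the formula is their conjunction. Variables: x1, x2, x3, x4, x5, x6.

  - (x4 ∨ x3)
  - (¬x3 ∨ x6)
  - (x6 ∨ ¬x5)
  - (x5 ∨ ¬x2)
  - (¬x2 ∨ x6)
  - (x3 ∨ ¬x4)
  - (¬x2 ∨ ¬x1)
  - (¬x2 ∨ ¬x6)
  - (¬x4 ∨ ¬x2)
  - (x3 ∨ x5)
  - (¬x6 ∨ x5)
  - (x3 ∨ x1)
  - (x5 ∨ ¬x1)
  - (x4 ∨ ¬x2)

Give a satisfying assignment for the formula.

x1=T, x2=F, x3=T, x4=F, x5=T, x6=T

Check each clause:
  1. (x3 ∨ x4) — x3 is true.
  2. (¬x3 ∨ x6) — x6 is true.
  3. (¬x5 ∨ x6) — x6 is true.
  4. (x5 ∨ ¬x2) — x5 is true.
  5. (x6 ∨ ¬x2) — ¬x2 is true.
  6. (x3 ∨ ¬x4) — x3 is true.
  7. (¬x1 ∨ ¬x2) — ¬x2 is true.
  8. (¬x2 ∨ ¬x6) — ¬x2 is true.
  9. (¬x4 ∨ ¬x2) — ¬x4 is true.
  10. (x3 ∨ x5) — x3 is true.
  11. (x5 ∨ ¬x6) — x5 is true.
  12. (x3 ∨ x1) — x1 is true.
  13. (x5 ∨ ¬x1) — x5 is true.
  14. (¬x2 ∨ x4) — ¬x2 is true.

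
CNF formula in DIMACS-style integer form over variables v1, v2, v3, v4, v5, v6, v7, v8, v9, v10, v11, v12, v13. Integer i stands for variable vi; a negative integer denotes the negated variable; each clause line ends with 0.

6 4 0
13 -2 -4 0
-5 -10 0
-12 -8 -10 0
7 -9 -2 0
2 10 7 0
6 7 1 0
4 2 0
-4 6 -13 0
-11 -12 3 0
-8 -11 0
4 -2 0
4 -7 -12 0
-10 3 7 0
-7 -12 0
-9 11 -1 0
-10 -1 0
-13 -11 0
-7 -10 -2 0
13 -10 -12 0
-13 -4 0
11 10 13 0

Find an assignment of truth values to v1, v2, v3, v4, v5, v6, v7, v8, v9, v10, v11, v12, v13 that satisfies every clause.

Pure literal: v3 appears only positively; assign v3 = True.
v8 occurs only negated in the remaining clauses — set v8 = False.
Branch on v1: take v1 = True.
  then v10 is forced to False.
Branch on v2: take v2 = False.
  then v7 is forced to True.
  then v4 is forced to True.
  then v12 is forced to False.
  then v13 is forced to False.
  then v11 is forced to True.
v5, v6, v9 are now unconstrained; take v5 = True, v6 = False, v9 = True.

v1 = T, v2 = F, v3 = T, v4 = T, v5 = T, v6 = F, v7 = T, v8 = F, v9 = T, v10 = F, v11 = T, v12 = F, v13 = F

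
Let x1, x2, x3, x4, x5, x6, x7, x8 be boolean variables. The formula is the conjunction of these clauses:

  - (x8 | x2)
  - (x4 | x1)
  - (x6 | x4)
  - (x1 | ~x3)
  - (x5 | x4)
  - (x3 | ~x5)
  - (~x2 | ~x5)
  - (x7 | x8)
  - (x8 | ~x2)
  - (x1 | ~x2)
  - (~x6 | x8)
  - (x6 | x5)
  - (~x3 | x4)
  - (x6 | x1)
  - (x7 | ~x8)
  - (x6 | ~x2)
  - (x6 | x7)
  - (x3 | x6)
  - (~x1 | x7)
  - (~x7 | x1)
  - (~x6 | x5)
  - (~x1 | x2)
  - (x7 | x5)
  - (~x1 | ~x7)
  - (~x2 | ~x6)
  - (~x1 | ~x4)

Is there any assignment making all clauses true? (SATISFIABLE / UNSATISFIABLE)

UNSATISFIABLE

x1 = True:
  propagation gives x7=True; an empty clause results — contradiction.
x1 = False:
  propagation gives x4=True, x3=False, x5=False, x2=False; an empty clause results — contradiction.
Every branch closes, so no satisfying assignment exists.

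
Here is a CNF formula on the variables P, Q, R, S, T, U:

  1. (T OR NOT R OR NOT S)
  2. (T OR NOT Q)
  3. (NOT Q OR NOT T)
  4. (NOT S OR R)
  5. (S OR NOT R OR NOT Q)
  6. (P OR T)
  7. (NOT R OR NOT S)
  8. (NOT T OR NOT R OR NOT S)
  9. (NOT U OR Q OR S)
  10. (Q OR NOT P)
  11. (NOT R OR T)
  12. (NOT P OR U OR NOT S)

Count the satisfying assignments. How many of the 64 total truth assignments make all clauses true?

2

The models are:
  P=0 Q=0 R=0 S=0 T=1 U=0
  P=0 Q=0 R=1 S=0 T=1 U=0
That's 2 in total.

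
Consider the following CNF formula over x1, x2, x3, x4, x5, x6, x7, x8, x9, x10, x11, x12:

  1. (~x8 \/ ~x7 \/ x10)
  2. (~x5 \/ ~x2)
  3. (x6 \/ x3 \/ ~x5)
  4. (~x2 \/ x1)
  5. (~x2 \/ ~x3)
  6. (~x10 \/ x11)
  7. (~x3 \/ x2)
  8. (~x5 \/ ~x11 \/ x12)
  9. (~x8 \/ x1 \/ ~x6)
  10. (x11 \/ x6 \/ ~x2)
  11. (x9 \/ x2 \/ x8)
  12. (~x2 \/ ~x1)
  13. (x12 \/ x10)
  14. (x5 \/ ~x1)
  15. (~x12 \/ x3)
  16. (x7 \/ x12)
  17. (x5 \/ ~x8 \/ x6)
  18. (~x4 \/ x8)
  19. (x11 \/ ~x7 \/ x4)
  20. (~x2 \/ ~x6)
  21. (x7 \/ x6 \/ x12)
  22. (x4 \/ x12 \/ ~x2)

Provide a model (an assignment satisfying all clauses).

Pure literal: x9 appears only positively; assign x9 = True.
Branch on x1: take x1 = False.
  then x2 is forced to False.
  then x3 is forced to False.
  then x12 is forced to False.
  then x10 is forced to True.
  then x11 is forced to True.
  then x5 is forced to False.
  then x7 is forced to True.
Branch on x4: take x4 = False.
Branch on x6: take x6 = True.
  then x8 is forced to False.
Every clause has at least one true literal under this assignment.

x1=False, x2=False, x3=False, x4=False, x5=False, x6=True, x7=True, x8=False, x9=True, x10=True, x11=True, x12=False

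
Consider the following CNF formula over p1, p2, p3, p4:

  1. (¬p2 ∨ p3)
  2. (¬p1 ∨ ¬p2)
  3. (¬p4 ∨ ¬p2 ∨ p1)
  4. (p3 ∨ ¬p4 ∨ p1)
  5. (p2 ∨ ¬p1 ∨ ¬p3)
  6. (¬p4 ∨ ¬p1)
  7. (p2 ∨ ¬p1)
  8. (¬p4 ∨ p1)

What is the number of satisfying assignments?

3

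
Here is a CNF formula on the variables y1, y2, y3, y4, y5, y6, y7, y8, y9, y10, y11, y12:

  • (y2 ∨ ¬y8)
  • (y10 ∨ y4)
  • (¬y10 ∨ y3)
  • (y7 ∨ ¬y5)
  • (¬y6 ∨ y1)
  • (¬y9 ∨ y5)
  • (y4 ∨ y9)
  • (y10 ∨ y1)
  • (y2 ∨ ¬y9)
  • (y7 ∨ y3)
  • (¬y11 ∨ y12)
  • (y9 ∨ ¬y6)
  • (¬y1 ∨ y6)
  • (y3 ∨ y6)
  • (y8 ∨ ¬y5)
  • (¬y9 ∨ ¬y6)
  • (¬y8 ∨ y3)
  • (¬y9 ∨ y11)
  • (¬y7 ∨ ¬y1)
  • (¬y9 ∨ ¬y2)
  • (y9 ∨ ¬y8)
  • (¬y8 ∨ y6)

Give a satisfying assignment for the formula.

y3 occurs only positively in the remaining clauses — set y3 = True.
y4 occurs only positively in the remaining clauses — set y4 = True.
Branch on y1: take y1 = False.
  then y6 is forced to False.
  then y10 is forced to True.
  then y8 is forced to False.
  then y5 is forced to False.
  then y9 is forced to False.
Set y11 = True and propagate.
  then y12 is forced to True.
y2, y7 are now unconstrained; take y2 = True, y7 = True.

y1=F  y2=T  y3=T  y4=T  y5=F  y6=F  y7=T  y8=F  y9=F  y10=T  y11=T  y12=T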